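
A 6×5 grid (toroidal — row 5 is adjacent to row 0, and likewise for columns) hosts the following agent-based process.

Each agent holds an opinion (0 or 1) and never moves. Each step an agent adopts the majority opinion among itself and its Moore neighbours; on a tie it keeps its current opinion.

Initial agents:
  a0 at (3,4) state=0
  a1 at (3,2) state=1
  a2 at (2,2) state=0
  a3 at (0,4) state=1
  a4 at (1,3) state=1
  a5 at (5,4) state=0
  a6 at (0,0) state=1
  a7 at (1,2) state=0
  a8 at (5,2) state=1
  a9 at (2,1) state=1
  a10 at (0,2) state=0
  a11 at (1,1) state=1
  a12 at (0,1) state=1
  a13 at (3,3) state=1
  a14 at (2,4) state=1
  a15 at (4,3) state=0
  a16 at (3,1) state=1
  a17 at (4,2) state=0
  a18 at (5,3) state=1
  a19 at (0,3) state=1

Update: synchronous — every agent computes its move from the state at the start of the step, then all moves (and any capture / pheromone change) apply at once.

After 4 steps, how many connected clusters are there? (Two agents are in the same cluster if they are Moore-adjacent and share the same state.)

t=1: a0@(3,4):0 a1@(3,2):1 a2@(2,2):1 a3@(0,4):1 a4@(1,3):1 a5@(5,4):1 a6@(0,0):1 a7@(1,2):1 a8@(5,2):1 a9@(2,1):1 a10@(0,2):1 a11@(1,1):1 a12@(0,1):1 a13@(3,3):0 a14@(2,4):1 a15@(4,3):0 a16@(3,1):1 a17@(4,2):1 a18@(5,3):1 a19@(0,3):1
t=2: a0@(3,4):0 a1@(3,2):1 a2@(2,2):1 a3@(0,4):1 a4@(1,3):1 a5@(5,4):1 a6@(0,0):1 a7@(1,2):1 a8@(5,2):1 a9@(2,1):1 a10@(0,2):1 a11@(1,1):1 a12@(0,1):1 a13@(3,3):1 a14@(2,4):1 a15@(4,3):1 a16@(3,1):1 a17@(4,2):1 a18@(5,3):1 a19@(0,3):1
t=3: a0@(3,4):1 a1@(3,2):1 a2@(2,2):1 a3@(0,4):1 a4@(1,3):1 a5@(5,4):1 a6@(0,0):1 a7@(1,2):1 a8@(5,2):1 a9@(2,1):1 a10@(0,2):1 a11@(1,1):1 a12@(0,1):1 a13@(3,3):1 a14@(2,4):1 a15@(4,3):1 a16@(3,1):1 a17@(4,2):1 a18@(5,3):1 a19@(0,3):1
t=4: (unchanged — steady state)

1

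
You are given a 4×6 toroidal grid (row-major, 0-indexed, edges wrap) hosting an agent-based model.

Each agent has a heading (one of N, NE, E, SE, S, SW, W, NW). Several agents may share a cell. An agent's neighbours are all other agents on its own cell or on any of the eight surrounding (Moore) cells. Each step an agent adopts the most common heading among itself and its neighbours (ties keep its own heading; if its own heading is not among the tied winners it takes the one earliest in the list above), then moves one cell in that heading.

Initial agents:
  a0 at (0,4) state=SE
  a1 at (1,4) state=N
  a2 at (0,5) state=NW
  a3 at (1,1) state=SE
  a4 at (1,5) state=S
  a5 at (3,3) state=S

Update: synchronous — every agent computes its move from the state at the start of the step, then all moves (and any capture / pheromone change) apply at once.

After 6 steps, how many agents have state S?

t=1: a0@(1,4):S a1@(0,4):N a2@(3,4):NW a3@(2,2):SE a4@(2,5):S a5@(0,3):S
t=2: a0@(2,4):S a1@(1,4):S a2@(0,4):S a3@(3,3):SE a4@(3,5):S a5@(1,3):S
t=3: a0@(3,4):S a1@(2,4):S a2@(1,4):S a3@(0,3):S a4@(0,5):S a5@(2,3):S
t=4: a0@(0,4):S a1@(3,4):S a2@(2,4):S a3@(1,3):S a4@(1,5):S a5@(3,3):S
t=5: a0@(1,4):S a1@(0,4):S a2@(3,4):S a3@(2,3):S a4@(2,5):S a5@(0,3):S
t=6: a0@(2,4):S a1@(1,4):S a2@(0,4):S a3@(3,3):S a4@(3,5):S a5@(1,3):S

6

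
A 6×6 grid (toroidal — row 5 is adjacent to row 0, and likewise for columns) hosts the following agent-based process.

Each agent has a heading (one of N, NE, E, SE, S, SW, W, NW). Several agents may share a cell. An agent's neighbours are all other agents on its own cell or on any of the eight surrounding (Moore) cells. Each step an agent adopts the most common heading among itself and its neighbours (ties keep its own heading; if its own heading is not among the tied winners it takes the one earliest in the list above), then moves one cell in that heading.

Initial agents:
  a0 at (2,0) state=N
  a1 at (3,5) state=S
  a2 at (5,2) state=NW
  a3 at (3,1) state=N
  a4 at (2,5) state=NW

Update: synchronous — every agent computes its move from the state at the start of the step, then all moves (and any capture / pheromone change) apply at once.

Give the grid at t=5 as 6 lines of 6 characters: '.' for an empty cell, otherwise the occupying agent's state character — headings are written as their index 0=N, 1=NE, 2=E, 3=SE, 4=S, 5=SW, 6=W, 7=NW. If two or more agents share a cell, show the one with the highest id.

...7..
......
.....4
00....
.0....
......

t=1: a0@(1,0):N a1@(4,5):S a2@(4,1):NW a3@(2,1):N a4@(1,4):NW
t=2: a0@(0,0):N a1@(5,5):S a2@(3,0):NW a3@(1,1):N a4@(0,3):NW
t=3: a0@(5,0):N a1@(0,5):S a2@(2,5):NW a3@(0,1):N a4@(5,2):NW
t=4: a0@(4,0):N a1@(1,5):S a2@(1,4):NW a3@(5,1):N a4@(4,1):NW
t=5: a0@(3,0):N a1@(2,5):S a2@(0,3):NW a3@(4,1):N a4@(3,1):N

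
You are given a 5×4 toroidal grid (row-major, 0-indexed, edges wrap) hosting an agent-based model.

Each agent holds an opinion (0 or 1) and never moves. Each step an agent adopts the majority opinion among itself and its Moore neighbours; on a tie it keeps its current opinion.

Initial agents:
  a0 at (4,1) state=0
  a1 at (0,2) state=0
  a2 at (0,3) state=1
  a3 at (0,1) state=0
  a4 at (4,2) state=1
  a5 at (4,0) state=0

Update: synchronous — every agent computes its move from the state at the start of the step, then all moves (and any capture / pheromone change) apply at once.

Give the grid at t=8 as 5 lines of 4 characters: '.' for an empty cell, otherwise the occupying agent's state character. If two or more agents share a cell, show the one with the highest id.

.000
....
....
....
000.

t=1: a0@(4,1):0 a1@(0,2):0 a2@(0,3):1 a3@(0,1):0 a4@(4,2):0 a5@(4,0):0
t=2: a0@(4,1):0 a1@(0,2):0 a2@(0,3):0 a3@(0,1):0 a4@(4,2):0 a5@(4,0):0
t=3: (unchanged — steady state)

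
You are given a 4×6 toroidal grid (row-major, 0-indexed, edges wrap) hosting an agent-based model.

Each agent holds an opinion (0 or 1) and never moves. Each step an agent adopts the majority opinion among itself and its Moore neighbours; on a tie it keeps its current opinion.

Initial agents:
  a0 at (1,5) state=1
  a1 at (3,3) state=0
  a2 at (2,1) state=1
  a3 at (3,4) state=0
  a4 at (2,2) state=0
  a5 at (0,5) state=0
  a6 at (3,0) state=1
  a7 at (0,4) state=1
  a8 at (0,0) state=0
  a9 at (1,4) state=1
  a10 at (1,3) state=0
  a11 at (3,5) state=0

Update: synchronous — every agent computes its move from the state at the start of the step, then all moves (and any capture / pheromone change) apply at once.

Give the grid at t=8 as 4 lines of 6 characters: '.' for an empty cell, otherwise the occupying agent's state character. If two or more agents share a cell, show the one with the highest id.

t=1: a0@(1,5):1 a1@(3,3):0 a2@(2,1):1 a3@(3,4):0 a4@(2,2):0 a5@(0,5):0 a6@(3,0):0 a7@(0,4):0 a8@(0,0):0 a9@(1,4):1 a10@(1,3):0 a11@(3,5):0
t=2: a0@(1,5):0 a1@(3,3):0 a2@(2,1):0 a3@(3,4):0 a4@(2,2):0 a5@(0,5):0 a6@(3,0):0 a7@(0,4):0 a8@(0,0):0 a9@(1,4):0 a10@(1,3):0 a11@(3,5):0
t=3: (unchanged — steady state)

0...00
...000
.00...
0..000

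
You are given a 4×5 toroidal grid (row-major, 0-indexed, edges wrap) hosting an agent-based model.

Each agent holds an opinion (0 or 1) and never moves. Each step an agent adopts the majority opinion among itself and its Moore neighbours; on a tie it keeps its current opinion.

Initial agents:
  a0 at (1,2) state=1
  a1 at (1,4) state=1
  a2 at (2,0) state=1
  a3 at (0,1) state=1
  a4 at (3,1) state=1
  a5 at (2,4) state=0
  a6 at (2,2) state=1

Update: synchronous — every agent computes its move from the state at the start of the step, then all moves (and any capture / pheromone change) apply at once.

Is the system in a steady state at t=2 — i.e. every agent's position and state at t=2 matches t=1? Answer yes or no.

yes

t=1: a0@(1,2):1 a1@(1,4):1 a2@(2,0):1 a3@(0,1):1 a4@(3,1):1 a5@(2,4):1 a6@(2,2):1
t=2: (unchanged — steady state)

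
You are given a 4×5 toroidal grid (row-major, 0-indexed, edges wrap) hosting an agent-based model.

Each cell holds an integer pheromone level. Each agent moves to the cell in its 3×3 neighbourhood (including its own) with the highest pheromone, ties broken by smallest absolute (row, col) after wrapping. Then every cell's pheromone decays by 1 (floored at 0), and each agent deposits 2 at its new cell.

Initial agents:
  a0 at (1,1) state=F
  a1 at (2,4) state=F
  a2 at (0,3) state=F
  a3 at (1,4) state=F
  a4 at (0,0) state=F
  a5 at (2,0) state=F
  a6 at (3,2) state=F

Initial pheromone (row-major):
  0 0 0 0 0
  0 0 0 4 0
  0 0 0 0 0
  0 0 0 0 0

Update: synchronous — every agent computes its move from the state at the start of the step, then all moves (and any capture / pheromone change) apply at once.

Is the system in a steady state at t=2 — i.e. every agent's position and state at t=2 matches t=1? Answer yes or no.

t=1: a0@(0,0) a1@(1,3) a2@(1,3) a3@(1,3) a4@(0,0) a5@(1,0) a6@(0,1) | pheromone: 4 2 0 0 0 / 2 0 0 9 0 / 0 0 0 0 0 / 0 0 0 0 0
t=2: a0@(0,0) a1@(1,3) a2@(1,3) a3@(1,3) a4@(0,0) a5@(0,0) a6@(0,0) | pheromone: 11 1 0 0 0 / 1 0 0 14 0 / 0 0 0 0 0 / 0 0 0 0 0

no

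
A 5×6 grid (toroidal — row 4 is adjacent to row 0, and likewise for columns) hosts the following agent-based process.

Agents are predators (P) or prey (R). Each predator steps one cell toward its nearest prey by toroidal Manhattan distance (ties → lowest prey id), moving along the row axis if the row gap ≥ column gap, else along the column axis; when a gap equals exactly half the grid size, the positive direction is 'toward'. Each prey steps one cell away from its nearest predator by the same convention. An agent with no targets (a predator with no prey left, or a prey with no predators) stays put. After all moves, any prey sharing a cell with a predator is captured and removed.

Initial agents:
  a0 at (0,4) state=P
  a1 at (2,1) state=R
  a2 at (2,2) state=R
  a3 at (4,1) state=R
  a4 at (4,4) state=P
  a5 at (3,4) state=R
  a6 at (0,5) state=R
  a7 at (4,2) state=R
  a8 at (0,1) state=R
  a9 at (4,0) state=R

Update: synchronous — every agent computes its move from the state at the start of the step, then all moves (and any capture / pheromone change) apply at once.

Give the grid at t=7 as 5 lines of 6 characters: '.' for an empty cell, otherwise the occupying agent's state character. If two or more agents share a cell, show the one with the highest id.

t=1: a0@(0,5):P a1@(2,0):R a2@(3,2):R a3@(4,0):R a4@(3,4):P a5@(2,4):R a6@(0,0):R a7@(4,1):R a8@(0,0):R a9@(4,1):R
t=2: a0@(0,0):P a1@(3,0):R a2@(3,1):R a3@(3,0):R a4@(2,4):P a5@(1,4):R a6@(0,1):R a7@(4,2):R a8@(0,1):R a9@(4,2):R
t=3: a0@(0,1):P a1@(2,0):R a2@(2,1):R a3@(2,0):R a4@(1,4):P a5@(0,4):R a6@(0,2):R a7@(4,3):R a8@(0,2):R a9@(4,3):R
t=4: a0@(0,2):P a1@(3,0):R a2@(3,1):R a3@(3,0):R a4@(0,4):P a5@(4,4):R a6@(0,3):R a7@(4,4):R a8@(0,3):R a9@(4,4):R
t=5: a0@(0,3):P a1@(2,0):R a2@(2,1):R a3@(2,0):R a4@(4,4):P a5@(3,4):R a6@(0,4):R a7@(3,4):R a8@(0,4):R a9@(3,4):R
t=6: a0@(0,4):P a1@(1,0):R a2@(3,1):R a3@(1,0):R a4@(3,4):P a5@(2,4):R a6@(0,5):R a7@(2,4):R a8@(0,5):R a9@(2,4):R
t=7: a0@(0,5):P a1@(1,1):R a2@(3,0):R a3@(1,1):R a4@(2,4):P a5@(1,4):R a6@(0,0):R a7@(1,4):R a8@(0,0):R a9@(1,4):R

R....P
.R..R.
....P.
R.....
......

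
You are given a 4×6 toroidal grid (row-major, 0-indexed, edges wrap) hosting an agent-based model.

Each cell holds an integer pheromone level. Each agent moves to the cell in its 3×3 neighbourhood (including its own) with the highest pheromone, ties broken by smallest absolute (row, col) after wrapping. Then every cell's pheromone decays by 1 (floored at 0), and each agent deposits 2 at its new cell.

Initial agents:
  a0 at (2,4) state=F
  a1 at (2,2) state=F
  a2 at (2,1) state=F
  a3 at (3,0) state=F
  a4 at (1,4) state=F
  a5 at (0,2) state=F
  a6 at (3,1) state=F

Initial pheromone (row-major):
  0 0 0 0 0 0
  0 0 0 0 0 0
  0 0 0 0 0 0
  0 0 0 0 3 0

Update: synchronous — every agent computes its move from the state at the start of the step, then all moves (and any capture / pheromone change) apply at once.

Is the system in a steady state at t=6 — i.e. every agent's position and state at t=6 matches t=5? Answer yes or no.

t=1: a0@(3,4) a1@(1,1) a2@(1,0) a3@(0,0) a4@(0,3) a5@(0,1) a6@(0,0) | pheromone: 4 2 0 2 0 0 / 2 2 0 0 0 0 / 0 0 0 0 0 0 / 0 0 0 0 4 0
t=2: a0@(3,4) a1@(0,0) a2@(0,0) a3@(0,0) a4@(3,4) a5@(0,0) a6@(0,0) | pheromone: 13 1 0 1 0 0 / 1 1 0 0 0 0 / 0 0 0 0 0 0 / 0 0 0 0 7 0
t=3: a0@(3,4) a1@(0,0) a2@(0,0) a3@(0,0) a4@(3,4) a5@(0,0) a6@(0,0) | pheromone: 22 0 0 0 0 0 / 0 0 0 0 0 0 / 0 0 0 0 0 0 / 0 0 0 0 10 0
t=4: a0@(3,4) a1@(0,0) a2@(0,0) a3@(0,0) a4@(3,4) a5@(0,0) a6@(0,0) | pheromone: 31 0 0 0 0 0 / 0 0 0 0 0 0 / 0 0 0 0 0 0 / 0 0 0 0 13 0
t=5: a0@(3,4) a1@(0,0) a2@(0,0) a3@(0,0) a4@(3,4) a5@(0,0) a6@(0,0) | pheromone: 40 0 0 0 0 0 / 0 0 0 0 0 0 / 0 0 0 0 0 0 / 0 0 0 0 16 0
t=6: a0@(3,4) a1@(0,0) a2@(0,0) a3@(0,0) a4@(3,4) a5@(0,0) a6@(0,0) | pheromone: 49 0 0 0 0 0 / 0 0 0 0 0 0 / 0 0 0 0 0 0 / 0 0 0 0 19 0

yes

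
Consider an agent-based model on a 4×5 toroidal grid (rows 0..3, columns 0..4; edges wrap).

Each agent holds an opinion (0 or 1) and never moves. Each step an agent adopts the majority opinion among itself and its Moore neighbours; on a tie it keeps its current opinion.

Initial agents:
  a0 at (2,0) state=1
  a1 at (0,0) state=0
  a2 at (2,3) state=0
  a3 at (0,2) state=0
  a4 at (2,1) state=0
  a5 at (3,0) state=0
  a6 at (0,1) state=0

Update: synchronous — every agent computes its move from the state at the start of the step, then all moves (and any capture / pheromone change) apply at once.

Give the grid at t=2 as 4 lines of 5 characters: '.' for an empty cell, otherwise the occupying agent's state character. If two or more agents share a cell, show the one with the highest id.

000..
.....
00.0.
0....

t=1: a0@(2,0):0 a1@(0,0):0 a2@(2,3):0 a3@(0,2):0 a4@(2,1):0 a5@(3,0):0 a6@(0,1):0
t=2: (unchanged — steady state)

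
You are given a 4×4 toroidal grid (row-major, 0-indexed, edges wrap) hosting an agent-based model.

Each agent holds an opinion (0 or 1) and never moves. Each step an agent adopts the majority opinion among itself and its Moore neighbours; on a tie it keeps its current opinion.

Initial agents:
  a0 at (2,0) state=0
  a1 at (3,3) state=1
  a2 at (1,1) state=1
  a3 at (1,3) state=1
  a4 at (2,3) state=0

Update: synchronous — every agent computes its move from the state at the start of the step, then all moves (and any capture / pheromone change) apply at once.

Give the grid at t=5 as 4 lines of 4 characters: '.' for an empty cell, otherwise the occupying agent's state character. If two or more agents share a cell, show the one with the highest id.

t=1: a0@(2,0):1 a1@(3,3):0 a2@(1,1):1 a3@(1,3):0 a4@(2,3):0
t=2: a0@(2,0):0 a1@(3,3):0 a2@(1,1):1 a3@(1,3):0 a4@(2,3):0
t=3: (unchanged — steady state)

....
.1.0
0..0
...0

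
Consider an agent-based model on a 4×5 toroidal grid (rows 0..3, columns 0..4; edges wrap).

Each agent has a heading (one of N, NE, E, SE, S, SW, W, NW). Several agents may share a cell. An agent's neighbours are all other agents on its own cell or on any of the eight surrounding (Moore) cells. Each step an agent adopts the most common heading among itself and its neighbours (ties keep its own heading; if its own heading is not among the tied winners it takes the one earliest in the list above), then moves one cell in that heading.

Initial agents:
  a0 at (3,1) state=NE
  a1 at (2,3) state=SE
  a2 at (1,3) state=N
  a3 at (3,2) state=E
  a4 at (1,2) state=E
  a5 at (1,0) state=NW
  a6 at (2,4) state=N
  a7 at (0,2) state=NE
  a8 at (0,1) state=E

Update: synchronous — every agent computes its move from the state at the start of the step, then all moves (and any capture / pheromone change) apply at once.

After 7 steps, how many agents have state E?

t=1: a0@(2,2):NE a1@(1,3):N a2@(0,3):N a3@(3,3):E a4@(1,3):E a5@(0,4):NW a6@(1,4):N a7@(0,3):E a8@(0,2):E
t=2: a0@(2,3):E a1@(0,3):N a2@(0,4):E a3@(3,4):E a4@(1,4):E a5@(3,4):N a6@(0,4):N a7@(0,4):E a8@(0,3):E
t=3: a0@(2,4):E a1@(0,4):E a2@(0,0):E a3@(3,0):E a4@(1,0):E a5@(3,0):E a6@(0,0):E a7@(0,0):E a8@(0,4):E
t=4: a0@(2,0):E a1@(0,0):E a2@(0,1):E a3@(3,1):E a4@(1,1):E a5@(3,1):E a6@(0,1):E a7@(0,1):E a8@(0,0):E
t=5: a0@(2,1):E a1@(0,1):E a2@(0,2):E a3@(3,2):E a4@(1,2):E a5@(3,2):E a6@(0,2):E a7@(0,2):E a8@(0,1):E
t=6: a0@(2,2):E a1@(0,2):E a2@(0,3):E a3@(3,3):E a4@(1,3):E a5@(3,3):E a6@(0,3):E a7@(0,3):E a8@(0,2):E
t=7: a0@(2,3):E a1@(0,3):E a2@(0,4):E a3@(3,4):E a4@(1,4):E a5@(3,4):E a6@(0,4):E a7@(0,4):E a8@(0,3):E

9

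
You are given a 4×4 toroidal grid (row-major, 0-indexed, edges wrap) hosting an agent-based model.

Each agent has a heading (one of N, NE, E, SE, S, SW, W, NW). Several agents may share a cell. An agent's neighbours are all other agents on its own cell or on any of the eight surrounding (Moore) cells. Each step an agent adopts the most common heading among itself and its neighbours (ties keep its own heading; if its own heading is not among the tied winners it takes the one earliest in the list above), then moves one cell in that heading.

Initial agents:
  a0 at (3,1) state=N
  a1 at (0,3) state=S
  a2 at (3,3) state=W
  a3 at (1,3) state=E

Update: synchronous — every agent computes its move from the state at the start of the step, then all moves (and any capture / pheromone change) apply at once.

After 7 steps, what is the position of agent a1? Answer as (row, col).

t=1: a0@(2,1):N a1@(1,3):S a2@(3,2):W a3@(1,0):E
t=2: a0@(1,1):N a1@(2,3):S a2@(3,1):W a3@(1,1):E
t=3: a0@(0,1):N a1@(3,3):S a2@(3,0):W a3@(1,2):E
t=4: a0@(3,1):N a1@(0,3):S a2@(3,3):W a3@(1,3):E
t=5: a0@(2,1):N a1@(1,3):S a2@(3,2):W a3@(1,0):E
t=6: a0@(1,1):N a1@(2,3):S a2@(3,1):W a3@(1,1):E
t=7: a0@(0,1):N a1@(3,3):S a2@(3,0):W a3@(1,2):E

(3, 3)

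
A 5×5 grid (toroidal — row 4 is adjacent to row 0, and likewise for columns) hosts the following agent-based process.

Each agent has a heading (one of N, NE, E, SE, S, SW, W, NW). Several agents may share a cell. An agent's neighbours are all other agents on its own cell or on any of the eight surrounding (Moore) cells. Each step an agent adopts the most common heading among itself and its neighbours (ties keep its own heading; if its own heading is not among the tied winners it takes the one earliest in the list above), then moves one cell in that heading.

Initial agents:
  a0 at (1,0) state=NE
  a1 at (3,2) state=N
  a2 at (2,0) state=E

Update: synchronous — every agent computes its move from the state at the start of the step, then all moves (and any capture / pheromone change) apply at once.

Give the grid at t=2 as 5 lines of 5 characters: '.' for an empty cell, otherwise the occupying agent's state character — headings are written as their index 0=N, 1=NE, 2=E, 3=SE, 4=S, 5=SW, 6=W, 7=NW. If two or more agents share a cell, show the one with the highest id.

.....
..0..
..2..
.....
..1..

t=1: a0@(0,1):NE a1@(2,2):N a2@(2,1):E
t=2: a0@(4,2):NE a1@(1,2):N a2@(2,2):E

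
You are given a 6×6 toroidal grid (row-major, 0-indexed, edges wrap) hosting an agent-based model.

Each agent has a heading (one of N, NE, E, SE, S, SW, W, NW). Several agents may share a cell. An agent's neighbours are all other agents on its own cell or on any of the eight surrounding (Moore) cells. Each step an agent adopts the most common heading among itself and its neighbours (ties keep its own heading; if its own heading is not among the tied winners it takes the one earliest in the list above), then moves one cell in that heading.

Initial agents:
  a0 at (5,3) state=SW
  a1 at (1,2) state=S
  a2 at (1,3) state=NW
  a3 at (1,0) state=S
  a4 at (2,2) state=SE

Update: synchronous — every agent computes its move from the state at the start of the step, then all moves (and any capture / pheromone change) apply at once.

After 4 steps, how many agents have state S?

2

t=1: a0@(0,2):SW a1@(2,2):S a2@(0,2):NW a3@(2,0):S a4@(3,3):SE
t=2: a0@(1,1):SW a1@(3,2):S a2@(5,1):NW a3@(3,0):S a4@(4,4):SE
t=3: a0@(2,0):SW a1@(4,2):S a2@(4,0):NW a3@(4,0):S a4@(5,5):SE
t=4: a0@(3,5):SW a1@(5,2):S a2@(3,5):NW a3@(5,0):S a4@(0,0):SE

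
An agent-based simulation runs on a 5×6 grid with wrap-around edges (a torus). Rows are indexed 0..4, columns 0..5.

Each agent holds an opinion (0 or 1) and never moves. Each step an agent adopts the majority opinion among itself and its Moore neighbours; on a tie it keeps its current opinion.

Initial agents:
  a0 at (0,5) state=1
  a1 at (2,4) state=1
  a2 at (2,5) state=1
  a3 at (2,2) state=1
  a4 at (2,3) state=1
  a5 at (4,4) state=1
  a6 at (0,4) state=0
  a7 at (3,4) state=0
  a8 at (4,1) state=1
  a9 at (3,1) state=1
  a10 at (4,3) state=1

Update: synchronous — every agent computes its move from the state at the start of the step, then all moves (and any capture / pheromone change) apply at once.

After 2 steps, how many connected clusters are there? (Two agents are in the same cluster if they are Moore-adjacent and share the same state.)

t=1: a0@(0,5):1 a1@(2,4):1 a2@(2,5):1 a3@(2,2):1 a4@(2,3):1 a5@(4,4):1 a6@(0,4):1 a7@(3,4):1 a8@(4,1):1 a9@(3,1):1 a10@(4,3):1
t=2: (unchanged — steady state)

1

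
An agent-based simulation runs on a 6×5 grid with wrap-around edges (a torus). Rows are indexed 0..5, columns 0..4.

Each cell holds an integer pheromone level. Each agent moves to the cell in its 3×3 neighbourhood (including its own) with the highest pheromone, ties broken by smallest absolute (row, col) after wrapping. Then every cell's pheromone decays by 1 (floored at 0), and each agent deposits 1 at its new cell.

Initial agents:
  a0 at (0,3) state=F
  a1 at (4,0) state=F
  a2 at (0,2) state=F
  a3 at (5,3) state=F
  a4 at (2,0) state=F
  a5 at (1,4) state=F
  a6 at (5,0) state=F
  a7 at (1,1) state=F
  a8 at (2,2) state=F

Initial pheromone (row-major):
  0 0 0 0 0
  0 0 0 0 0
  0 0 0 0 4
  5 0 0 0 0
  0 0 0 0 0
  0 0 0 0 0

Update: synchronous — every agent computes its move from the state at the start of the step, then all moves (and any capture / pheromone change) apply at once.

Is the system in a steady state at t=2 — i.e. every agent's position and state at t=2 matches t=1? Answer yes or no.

no

t=1: a0@(0,2) a1@(3,0) a2@(0,1) a3@(0,2) a4@(3,0) a5@(2,4) a6@(0,0) a7@(0,0) a8@(1,1) | pheromone: 2 1 2 0 0 / 0 1 0 0 0 / 0 0 0 0 4 / 6 0 0 0 0 / 0 0 0 0 0 / 0 0 0 0 0
t=2: a0@(0,2) a1@(3,0) a2@(0,0) a3@(0,2) a4@(3,0) a5@(3,0) a6@(0,0) a7@(0,0) a8@(0,0) | pheromone: 5 0 3 0 0 / 0 0 0 0 0 / 0 0 0 0 3 / 8 0 0 0 0 / 0 0 0 0 0 / 0 0 0 0 0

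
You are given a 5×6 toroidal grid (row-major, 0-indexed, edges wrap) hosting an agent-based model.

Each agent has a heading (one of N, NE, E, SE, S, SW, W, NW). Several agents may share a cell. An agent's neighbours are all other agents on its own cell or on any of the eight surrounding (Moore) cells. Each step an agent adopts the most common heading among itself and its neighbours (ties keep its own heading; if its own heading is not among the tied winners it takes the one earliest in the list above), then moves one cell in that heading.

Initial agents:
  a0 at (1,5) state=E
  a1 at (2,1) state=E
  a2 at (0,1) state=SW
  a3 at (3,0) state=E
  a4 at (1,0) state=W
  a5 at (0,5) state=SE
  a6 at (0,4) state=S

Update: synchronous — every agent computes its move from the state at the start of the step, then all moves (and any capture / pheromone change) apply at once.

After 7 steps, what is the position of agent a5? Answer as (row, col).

(1, 0)

t=1: a0@(1,0):E a1@(2,2):E a2@(1,0):SW a3@(3,1):E a4@(1,1):E a5@(1,0):SE a6@(1,4):S
t=2: a0@(1,1):E a1@(2,3):E a2@(1,1):E a3@(3,2):E a4@(1,2):E a5@(1,1):E a6@(2,4):S
t=3: a0@(1,2):E a1@(2,4):E a2@(1,2):E a3@(3,3):E a4@(1,3):E a5@(1,2):E a6@(3,4):S
t=4: a0@(1,3):E a1@(2,5):E a2@(1,3):E a3@(3,4):E a4@(1,4):E a5@(1,3):E a6@(3,5):E
t=5: a0@(1,4):E a1@(2,0):E a2@(1,4):E a3@(3,5):E a4@(1,5):E a5@(1,4):E a6@(3,0):E
t=6: a0@(1,5):E a1@(2,1):E a2@(1,5):E a3@(3,0):E a4@(1,0):E a5@(1,5):E a6@(3,1):E
t=7: a0@(1,0):E a1@(2,2):E a2@(1,0):E a3@(3,1):E a4@(1,1):E a5@(1,0):E a6@(3,2):E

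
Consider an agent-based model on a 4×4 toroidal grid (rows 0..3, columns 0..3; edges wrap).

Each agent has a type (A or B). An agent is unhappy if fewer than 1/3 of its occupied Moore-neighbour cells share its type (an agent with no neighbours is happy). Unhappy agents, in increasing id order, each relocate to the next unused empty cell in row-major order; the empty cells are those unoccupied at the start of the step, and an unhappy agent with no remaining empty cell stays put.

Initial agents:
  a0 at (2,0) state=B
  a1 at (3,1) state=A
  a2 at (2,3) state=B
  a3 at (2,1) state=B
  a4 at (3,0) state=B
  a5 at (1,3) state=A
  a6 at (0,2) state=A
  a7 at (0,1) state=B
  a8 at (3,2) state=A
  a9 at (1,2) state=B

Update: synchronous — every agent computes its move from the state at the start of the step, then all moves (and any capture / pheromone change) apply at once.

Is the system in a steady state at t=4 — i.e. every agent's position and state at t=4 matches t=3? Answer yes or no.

yes

t=1: a0@(2,0):B a1@(3,1):A a2@(2,3):B a3@(2,1):B a4@(3,0):B a5@(0,0):A a6@(0,2):A a7@(0,1):B a8@(3,2):A a9@(1,2):B
t=2: (unchanged — steady state)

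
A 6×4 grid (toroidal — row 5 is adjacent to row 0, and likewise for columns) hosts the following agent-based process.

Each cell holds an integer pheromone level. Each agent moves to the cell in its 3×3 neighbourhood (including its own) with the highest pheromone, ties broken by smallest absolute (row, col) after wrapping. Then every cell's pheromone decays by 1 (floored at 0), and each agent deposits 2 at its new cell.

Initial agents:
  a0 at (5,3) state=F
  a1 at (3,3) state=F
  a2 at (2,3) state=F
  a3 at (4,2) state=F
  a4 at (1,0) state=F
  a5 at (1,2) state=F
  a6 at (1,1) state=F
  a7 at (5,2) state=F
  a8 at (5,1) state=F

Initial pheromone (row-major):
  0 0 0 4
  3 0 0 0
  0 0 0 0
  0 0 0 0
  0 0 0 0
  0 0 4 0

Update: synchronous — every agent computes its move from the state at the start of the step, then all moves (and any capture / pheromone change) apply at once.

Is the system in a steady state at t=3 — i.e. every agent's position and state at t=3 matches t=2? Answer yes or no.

t=1: a0@(0,3) a1@(2,0) a2@(1,0) a3@(5,2) a4@(0,3) a5@(0,3) a6@(1,0) a7@(0,3) a8@(5,2) | pheromone: 0 0 0 11 / 6 0 0 0 / 2 0 0 0 / 0 0 0 0 / 0 0 0 0 / 0 0 7 0
t=2: a0@(0,3) a1@(1,0) a2@(0,3) a3@(0,3) a4@(0,3) a5@(0,3) a6@(0,3) a7@(0,3) a8@(0,3) | pheromone: 0 0 0 26 / 7 0 0 0 / 1 0 0 0 / 0 0 0 0 / 0 0 0 0 / 0 0 6 0
t=3: a0@(0,3) a1@(0,3) a2@(0,3) a3@(0,3) a4@(0,3) a5@(0,3) a6@(0,3) a7@(0,3) a8@(0,3) | pheromone: 0 0 0 43 / 6 0 0 0 / 0 0 0 0 / 0 0 0 0 / 0 0 0 0 / 0 0 5 0

no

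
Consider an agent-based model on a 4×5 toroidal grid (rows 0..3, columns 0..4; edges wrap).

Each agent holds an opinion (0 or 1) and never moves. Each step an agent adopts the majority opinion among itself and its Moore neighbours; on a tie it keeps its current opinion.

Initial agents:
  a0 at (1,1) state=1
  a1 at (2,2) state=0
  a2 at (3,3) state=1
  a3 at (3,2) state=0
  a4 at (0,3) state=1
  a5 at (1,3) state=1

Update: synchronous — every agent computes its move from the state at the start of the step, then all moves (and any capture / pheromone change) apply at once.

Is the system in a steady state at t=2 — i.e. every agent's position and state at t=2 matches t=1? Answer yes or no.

t=1: a0@(1,1):1 a1@(2,2):1 a2@(3,3):1 a3@(3,2):0 a4@(0,3):1 a5@(1,3):1
t=2: a0@(1,1):1 a1@(2,2):1 a2@(3,3):1 a3@(3,2):1 a4@(0,3):1 a5@(1,3):1

no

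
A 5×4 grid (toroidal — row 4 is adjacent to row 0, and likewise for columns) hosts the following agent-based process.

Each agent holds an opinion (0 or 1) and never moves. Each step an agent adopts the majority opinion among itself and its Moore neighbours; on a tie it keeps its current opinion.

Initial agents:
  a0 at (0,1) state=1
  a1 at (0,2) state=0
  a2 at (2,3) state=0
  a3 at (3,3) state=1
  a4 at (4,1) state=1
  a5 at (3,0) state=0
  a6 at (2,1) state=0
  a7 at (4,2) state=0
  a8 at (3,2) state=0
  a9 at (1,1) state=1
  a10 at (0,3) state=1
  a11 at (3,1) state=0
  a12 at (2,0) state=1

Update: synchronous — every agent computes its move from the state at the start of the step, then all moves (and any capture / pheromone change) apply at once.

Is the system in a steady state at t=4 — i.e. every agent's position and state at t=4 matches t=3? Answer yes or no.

yes

t=1: a0@(0,1):1 a1@(0,2):1 a2@(2,3):0 a3@(3,3):0 a4@(4,1):0 a5@(3,0):0 a6@(2,1):0 a7@(4,2):0 a8@(3,2):0 a9@(1,1):1 a10@(0,3):0 a11@(3,1):0 a12@(2,0):0
t=2: (unchanged — steady state)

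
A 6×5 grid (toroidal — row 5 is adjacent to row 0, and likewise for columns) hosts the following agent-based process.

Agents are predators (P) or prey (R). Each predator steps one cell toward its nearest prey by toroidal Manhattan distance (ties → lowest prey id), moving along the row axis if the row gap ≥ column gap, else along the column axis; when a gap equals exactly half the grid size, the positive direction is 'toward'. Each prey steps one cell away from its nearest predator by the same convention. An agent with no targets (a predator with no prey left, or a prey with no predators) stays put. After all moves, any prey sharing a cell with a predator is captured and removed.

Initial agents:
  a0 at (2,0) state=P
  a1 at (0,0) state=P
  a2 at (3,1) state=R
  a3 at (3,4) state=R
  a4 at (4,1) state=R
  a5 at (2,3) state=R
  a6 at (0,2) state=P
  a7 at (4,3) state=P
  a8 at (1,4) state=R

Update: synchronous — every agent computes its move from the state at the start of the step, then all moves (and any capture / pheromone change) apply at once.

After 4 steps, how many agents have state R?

t=1: a0@(3,0):P a1@(1,0):P a2@(4,1):R a3@(4,4):R a4@(4,0):R a5@(2,2):R a6@(5,2):P a7@(3,3):P a8@(0,4):R
t=2: a0@(4,0):P a1@(0,0):P a2@(5,1):R a3@(5,4):R a4@(5,0):R a5@(1,2):R a6@(4,2):P a7@(4,3):P a8@(5,4):R
t=3: a0@(5,0):P a1@(5,0):P a2@(0,1):R a3@(0,4):R a4@(0,0):R a5@(1,3):R a6@(5,2):P a7@(5,3):P a8@(0,4):R
t=4: a0@(0,0):P a1@(0,0):P a2@(1,1):R a3@(1,4):R a4@(1,0):R a5@(2,3):R a6@(0,2):P a7@(0,3):P a8@(1,4):R

5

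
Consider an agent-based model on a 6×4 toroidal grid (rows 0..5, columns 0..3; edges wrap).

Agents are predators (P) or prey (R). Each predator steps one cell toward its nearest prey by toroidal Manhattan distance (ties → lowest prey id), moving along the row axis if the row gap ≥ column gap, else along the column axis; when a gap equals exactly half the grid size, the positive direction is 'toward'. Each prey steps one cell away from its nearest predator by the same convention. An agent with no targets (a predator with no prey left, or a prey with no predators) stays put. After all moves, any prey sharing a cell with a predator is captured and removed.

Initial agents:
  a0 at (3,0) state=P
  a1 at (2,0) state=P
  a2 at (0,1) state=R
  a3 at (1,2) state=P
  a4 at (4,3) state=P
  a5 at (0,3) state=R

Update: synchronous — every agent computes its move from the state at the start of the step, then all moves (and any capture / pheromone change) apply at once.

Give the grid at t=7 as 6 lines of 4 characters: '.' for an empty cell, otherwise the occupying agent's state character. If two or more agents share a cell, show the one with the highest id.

t=1: a0@(4,0):P a1@(1,0):P a2@(5,1):R a3@(0,2):P a4@(5,3):P
t=2: a0@(5,0):P a1@(0,0):P a2@(0,1):R a3@(5,2):P a4@(5,0):P
t=3: a0@(0,0):P a1@(0,1):P a3@(0,2):P a4@(0,0):P
t=4: (unchanged — steady state)

PPP.
....
....
....
....
....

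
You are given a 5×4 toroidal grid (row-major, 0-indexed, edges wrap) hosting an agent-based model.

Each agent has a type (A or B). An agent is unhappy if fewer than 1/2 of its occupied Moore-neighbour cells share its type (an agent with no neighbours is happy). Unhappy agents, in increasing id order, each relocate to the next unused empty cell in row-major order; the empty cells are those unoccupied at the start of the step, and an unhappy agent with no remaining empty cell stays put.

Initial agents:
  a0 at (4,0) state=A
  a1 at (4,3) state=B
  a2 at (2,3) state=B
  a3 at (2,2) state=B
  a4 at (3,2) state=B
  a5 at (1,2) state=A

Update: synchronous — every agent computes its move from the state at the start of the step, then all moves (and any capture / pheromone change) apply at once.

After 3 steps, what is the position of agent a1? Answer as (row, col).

t=1: a0@(0,0):A a1@(4,3):B a2@(2,3):B a3@(2,2):B a4@(3,2):B a5@(0,1):A
t=2: (unchanged — steady state)

(4, 3)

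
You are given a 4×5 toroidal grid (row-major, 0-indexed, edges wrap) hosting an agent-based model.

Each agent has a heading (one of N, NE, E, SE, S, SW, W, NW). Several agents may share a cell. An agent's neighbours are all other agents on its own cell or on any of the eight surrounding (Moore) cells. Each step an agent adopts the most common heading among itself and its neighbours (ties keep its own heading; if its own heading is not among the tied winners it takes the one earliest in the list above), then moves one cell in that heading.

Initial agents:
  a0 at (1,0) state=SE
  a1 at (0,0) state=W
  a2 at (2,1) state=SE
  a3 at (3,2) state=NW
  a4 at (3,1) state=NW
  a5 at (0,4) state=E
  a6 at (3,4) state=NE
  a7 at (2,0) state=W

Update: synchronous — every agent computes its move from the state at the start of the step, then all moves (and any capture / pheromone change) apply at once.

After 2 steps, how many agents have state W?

2

t=1: a0@(2,1):SE a1@(0,4):W a2@(3,2):SE a3@(2,1):NW a4@(2,0):NW a5@(0,0):E a6@(3,3):W a7@(3,1):SE
t=2: a0@(3,2):SE a1@(0,3):W a2@(0,3):SE a3@(3,2):SE a4@(1,4):NW a5@(0,1):E a6@(3,2):W a7@(0,2):SE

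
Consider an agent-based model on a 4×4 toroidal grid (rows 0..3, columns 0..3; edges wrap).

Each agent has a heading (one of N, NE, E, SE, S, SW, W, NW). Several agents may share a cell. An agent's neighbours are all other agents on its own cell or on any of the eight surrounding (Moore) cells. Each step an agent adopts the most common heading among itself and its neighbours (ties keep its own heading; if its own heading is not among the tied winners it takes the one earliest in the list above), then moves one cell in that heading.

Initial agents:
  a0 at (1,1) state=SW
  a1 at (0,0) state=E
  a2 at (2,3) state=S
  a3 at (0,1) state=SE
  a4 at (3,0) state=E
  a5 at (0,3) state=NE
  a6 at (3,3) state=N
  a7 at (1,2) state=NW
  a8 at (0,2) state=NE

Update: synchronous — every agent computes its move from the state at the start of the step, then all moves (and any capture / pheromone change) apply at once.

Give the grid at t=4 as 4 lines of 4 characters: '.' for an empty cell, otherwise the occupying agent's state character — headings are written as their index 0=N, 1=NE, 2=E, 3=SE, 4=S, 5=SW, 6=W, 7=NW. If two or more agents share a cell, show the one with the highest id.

t=1: a0@(2,0):SW a1@(0,1):E a2@(3,3):S a3@(0,2):E a4@(3,1):E a5@(3,0):NE a6@(2,0):NE a7@(0,3):NE a8@(3,3):NE
t=2: a0@(1,1):NE a1@(0,2):E a2@(2,0):NE a3@(0,3):E a4@(3,2):E a5@(2,1):NE a6@(1,1):NE a7@(3,0):NE a8@(2,0):NE
t=3: a0@(0,2):NE a1@(0,3):E a2@(1,1):NE a3@(0,0):E a4@(3,3):E a5@(1,2):NE a6@(0,2):NE a7@(2,1):NE a8@(1,1):NE
t=4: a0@(3,3):NE a1@(0,0):E a2@(0,2):NE a3@(0,1):E a4@(3,0):E a5@(0,3):NE a6@(3,3):NE a7@(1,2):NE a8@(0,2):NE

2211
..1.
....
2..1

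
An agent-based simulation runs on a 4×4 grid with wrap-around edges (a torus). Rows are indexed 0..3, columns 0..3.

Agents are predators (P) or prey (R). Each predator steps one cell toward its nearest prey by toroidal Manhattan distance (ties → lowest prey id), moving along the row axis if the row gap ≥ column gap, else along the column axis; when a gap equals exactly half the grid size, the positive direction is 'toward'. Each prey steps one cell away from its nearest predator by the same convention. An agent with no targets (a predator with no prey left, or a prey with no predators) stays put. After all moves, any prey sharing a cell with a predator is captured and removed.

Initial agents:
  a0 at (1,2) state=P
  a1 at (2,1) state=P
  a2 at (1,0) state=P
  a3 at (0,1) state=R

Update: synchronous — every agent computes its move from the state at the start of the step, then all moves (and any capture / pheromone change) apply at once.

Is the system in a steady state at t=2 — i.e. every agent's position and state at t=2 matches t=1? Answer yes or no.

yes

t=1: a0@(0,2):P a1@(3,1):P a2@(0,0):P
t=2: (unchanged — steady state)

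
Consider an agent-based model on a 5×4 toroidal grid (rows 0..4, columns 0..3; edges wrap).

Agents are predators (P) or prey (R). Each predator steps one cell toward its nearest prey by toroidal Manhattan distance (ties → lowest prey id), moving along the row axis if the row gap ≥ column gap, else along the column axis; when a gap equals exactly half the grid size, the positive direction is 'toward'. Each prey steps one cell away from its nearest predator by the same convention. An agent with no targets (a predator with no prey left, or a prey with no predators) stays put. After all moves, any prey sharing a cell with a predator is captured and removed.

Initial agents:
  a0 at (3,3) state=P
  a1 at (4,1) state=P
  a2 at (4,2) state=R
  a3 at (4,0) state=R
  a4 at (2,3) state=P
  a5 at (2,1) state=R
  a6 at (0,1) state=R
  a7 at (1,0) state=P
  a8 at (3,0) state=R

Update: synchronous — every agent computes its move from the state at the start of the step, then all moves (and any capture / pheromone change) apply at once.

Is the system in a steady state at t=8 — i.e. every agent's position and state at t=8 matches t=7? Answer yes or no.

yes

t=1: a0@(3,0):P a1@(4,2):P a2@(4,3):R a3@(4,3):R a4@(2,0):P a5@(1,1):R a6@(1,1):R a7@(0,0):P a8@(3,1):R
t=2: a0@(3,1):P a1@(4,3):P a4@(1,0):P a5@(0,1):R a6@(0,1):R a7@(4,0):P a8@(3,2):R
t=3: a0@(3,2):P a1@(3,3):P a4@(0,0):P a5@(1,1):R a6@(1,1):R a7@(0,0):P
t=4: a0@(2,2):P a1@(2,3):P a4@(1,0):P a5@(2,1):R a6@(2,1):R a7@(1,0):P
t=5: a0@(2,1):P a1@(2,0):P a4@(2,0):P a7@(2,0):P
t=6: (unchanged — steady state)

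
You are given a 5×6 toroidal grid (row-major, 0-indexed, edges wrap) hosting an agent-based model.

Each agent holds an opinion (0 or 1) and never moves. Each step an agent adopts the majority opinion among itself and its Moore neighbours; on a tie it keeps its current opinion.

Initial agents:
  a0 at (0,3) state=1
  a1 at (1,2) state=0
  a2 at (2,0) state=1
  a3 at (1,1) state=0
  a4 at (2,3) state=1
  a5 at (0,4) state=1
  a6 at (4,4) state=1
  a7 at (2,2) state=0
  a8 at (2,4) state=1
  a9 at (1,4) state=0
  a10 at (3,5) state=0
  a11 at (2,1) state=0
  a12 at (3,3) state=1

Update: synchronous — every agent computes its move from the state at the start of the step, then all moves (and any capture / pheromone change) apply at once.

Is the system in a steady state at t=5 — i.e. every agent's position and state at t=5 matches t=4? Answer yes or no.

t=1: a0@(0,3):1 a1@(1,2):0 a2@(2,0):0 a3@(1,1):0 a4@(2,3):1 a5@(0,4):1 a6@(4,4):1 a7@(2,2):0 a8@(2,4):1 a9@(1,4):1 a10@(3,5):1 a11@(2,1):0 a12@(3,3):1
t=2: (unchanged — steady state)

yes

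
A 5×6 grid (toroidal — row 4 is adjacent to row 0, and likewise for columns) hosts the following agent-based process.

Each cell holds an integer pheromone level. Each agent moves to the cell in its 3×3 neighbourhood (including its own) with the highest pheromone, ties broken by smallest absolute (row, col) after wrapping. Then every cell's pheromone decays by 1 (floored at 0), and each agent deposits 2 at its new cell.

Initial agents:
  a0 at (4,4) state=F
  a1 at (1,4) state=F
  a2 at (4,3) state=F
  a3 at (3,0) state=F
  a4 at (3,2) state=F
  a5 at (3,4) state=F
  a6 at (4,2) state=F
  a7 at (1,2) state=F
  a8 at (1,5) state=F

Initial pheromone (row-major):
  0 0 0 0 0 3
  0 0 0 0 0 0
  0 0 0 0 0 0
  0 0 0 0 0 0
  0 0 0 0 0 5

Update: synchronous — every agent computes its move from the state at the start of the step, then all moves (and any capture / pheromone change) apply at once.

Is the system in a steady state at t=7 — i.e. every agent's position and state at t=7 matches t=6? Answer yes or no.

yes

t=1: a0@(4,5) a1@(0,5) a2@(0,2) a3@(4,5) a4@(2,1) a5@(4,5) a6@(0,1) a7@(0,1) a8@(0,5) | pheromone: 0 4 2 0 0 6 / 0 0 0 0 0 0 / 0 2 0 0 0 0 / 0 0 0 0 0 0 / 0 0 0 0 0 10
t=2: a0@(4,5) a1@(4,5) a2@(0,1) a3@(4,5) a4@(2,1) a5@(4,5) a6@(0,1) a7@(0,1) a8@(4,5) | pheromone: 0 9 1 0 0 5 / 0 0 0 0 0 0 / 0 3 0 0 0 0 / 0 0 0 0 0 0 / 0 0 0 0 0 19
t=3: a0@(4,5) a1@(4,5) a2@(0,1) a3@(4,5) a4@(2,1) a5@(4,5) a6@(0,1) a7@(0,1) a8@(4,5) | pheromone: 0 14 0 0 0 4 / 0 0 0 0 0 0 / 0 4 0 0 0 0 / 0 0 0 0 0 0 / 0 0 0 0 0 28
t=4: a0@(4,5) a1@(4,5) a2@(0,1) a3@(4,5) a4@(2,1) a5@(4,5) a6@(0,1) a7@(0,1) a8@(4,5) | pheromone: 0 19 0 0 0 3 / 0 0 0 0 0 0 / 0 5 0 0 0 0 / 0 0 0 0 0 0 / 0 0 0 0 0 37
t=5: a0@(4,5) a1@(4,5) a2@(0,1) a3@(4,5) a4@(2,1) a5@(4,5) a6@(0,1) a7@(0,1) a8@(4,5) | pheromone: 0 24 0 0 0 2 / 0 0 0 0 0 0 / 0 6 0 0 0 0 / 0 0 0 0 0 0 / 0 0 0 0 0 46
t=6: a0@(4,5) a1@(4,5) a2@(0,1) a3@(4,5) a4@(2,1) a5@(4,5) a6@(0,1) a7@(0,1) a8@(4,5) | pheromone: 0 29 0 0 0 1 / 0 0 0 0 0 0 / 0 7 0 0 0 0 / 0 0 0 0 0 0 / 0 0 0 0 0 55
t=7: a0@(4,5) a1@(4,5) a2@(0,1) a3@(4,5) a4@(2,1) a5@(4,5) a6@(0,1) a7@(0,1) a8@(4,5) | pheromone: 0 34 0 0 0 0 / 0 0 0 0 0 0 / 0 8 0 0 0 0 / 0 0 0 0 0 0 / 0 0 0 0 0 64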